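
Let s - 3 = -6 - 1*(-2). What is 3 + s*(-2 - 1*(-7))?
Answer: -2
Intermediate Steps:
s = -1 (s = 3 + (-6 - 1*(-2)) = 3 + (-6 + 2) = 3 - 4 = -1)
3 + s*(-2 - 1*(-7)) = 3 - (-2 - 1*(-7)) = 3 - (-2 + 7) = 3 - 1*5 = 3 - 5 = -2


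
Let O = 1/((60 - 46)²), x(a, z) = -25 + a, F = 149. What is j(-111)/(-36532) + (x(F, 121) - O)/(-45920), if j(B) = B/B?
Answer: -224209379/82199922560 ≈ -0.0027276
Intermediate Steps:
j(B) = 1
O = 1/196 (O = 1/(14²) = 1/196 ≈ 0.0051020)
j(-111)/(-36532) + (x(F, 121) - O)/(-45920) = 1/(-36532) + ((-25 + 149) - 1*1/196)/(-45920) = 1*(-1/36532) + (124 - 1/196)*(-1/45920) = -1/36532 + (24303/196)*(-1/45920) = -1/36532 - 24303/9000320 = -224209379/82199922560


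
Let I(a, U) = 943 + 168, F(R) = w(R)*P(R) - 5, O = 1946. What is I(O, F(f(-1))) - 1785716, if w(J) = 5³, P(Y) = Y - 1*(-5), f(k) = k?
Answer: -1784605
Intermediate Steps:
P(Y) = 5 + Y (P(Y) = Y + 5 = 5 + Y)
w(J) = 125
F(R) = 620 + 125*R (F(R) = 125*(5 + R) - 5 = (625 + 125*R) - 5 = 620 + 125*R)
I(a, U) = 1111
I(O, F(f(-1))) - 1785716 = 1111 - 1785716 = -1784605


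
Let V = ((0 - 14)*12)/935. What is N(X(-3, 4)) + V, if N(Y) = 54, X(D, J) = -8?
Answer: 50322/935 ≈ 53.820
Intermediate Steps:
V = -168/935 (V = -14*12*(1/935) = -168*1/935 = -168/935 ≈ -0.17968)
N(X(-3, 4)) + V = 54 - 168/935 = 50322/935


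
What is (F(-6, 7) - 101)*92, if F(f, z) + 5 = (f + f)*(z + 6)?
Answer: -24104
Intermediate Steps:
F(f, z) = -5 + 2*f*(6 + z) (F(f, z) = -5 + (f + f)*(z + 6) = -5 + (2*f)*(6 + z) = -5 + 2*f*(6 + z))
(F(-6, 7) - 101)*92 = ((-5 + 12*(-6) + 2*(-6)*7) - 101)*92 = ((-5 - 72 - 84) - 101)*92 = (-161 - 101)*92 = -262*92 = -24104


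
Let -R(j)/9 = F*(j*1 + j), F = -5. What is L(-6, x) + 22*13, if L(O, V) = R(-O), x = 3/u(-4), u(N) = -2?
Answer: 826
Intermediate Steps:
x = -3/2 (x = 3/(-2) = 3*(-½) = -3/2 ≈ -1.5000)
R(j) = 90*j (R(j) = -(-45)*(j*1 + j) = -(-45)*(j + j) = -(-45)*2*j = -(-90)*j = 90*j)
L(O, V) = -90*O (L(O, V) = 90*(-O) = -90*O)
L(-6, x) + 22*13 = -90*(-6) + 22*13 = 540 + 286 = 826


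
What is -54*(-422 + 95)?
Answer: 17658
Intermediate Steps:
-54*(-422 + 95) = -54*(-327) = 17658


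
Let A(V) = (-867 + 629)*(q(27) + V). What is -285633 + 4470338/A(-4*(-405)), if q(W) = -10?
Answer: -54726661639/191590 ≈ -2.8564e+5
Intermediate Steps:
A(V) = 2380 - 238*V (A(V) = (-867 + 629)*(-10 + V) = -238*(-10 + V) = 2380 - 238*V)
-285633 + 4470338/A(-4*(-405)) = -285633 + 4470338/(2380 - (-952)*(-405)) = -285633 + 4470338/(2380 - 238*1620) = -285633 + 4470338/(2380 - 385560) = -285633 + 4470338/(-383180) = -285633 + 4470338*(-1/383180) = -285633 - 2235169/191590 = -54726661639/191590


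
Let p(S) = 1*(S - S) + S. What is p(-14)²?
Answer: 196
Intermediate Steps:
p(S) = S (p(S) = 1*0 + S = 0 + S = S)
p(-14)² = (-14)² = 196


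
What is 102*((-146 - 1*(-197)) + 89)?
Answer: 14280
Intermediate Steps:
102*((-146 - 1*(-197)) + 89) = 102*((-146 + 197) + 89) = 102*(51 + 89) = 102*140 = 14280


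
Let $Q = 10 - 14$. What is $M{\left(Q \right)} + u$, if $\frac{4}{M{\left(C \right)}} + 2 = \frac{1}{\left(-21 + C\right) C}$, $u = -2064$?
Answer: $- \frac{411136}{199} \approx -2066.0$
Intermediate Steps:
$Q = -4$
$M{\left(C \right)} = \frac{4}{-2 + \frac{1}{C \left(-21 + C\right)}}$ ($M{\left(C \right)} = \frac{4}{-2 + \frac{1}{\left(-21 + C\right) C}} = \frac{4}{-2 + \frac{1}{C \left(-21 + C\right)}}$)
$M{\left(Q \right)} + u = 4 \left(-4\right) \frac{1}{1 - 2 \left(-4\right)^{2} + 42 \left(-4\right)} \left(-21 - 4\right) - 2064 = 4 \left(-4\right) \frac{1}{1 - 32 - 168} \left(-25\right) - 2064 = 4 \left(-4\right) \frac{1}{-199} \left(-25\right) - 2064 = 4 \left(-4\right) \left(- \frac{1}{199}\right) \left(-25\right) - 2064 = - \frac{400}{199} - 2064 = - \frac{411136}{199}$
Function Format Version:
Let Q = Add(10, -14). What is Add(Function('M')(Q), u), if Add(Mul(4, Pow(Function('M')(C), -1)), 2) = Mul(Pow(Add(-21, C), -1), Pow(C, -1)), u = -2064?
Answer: Rational(-411136, 199) ≈ -2066.0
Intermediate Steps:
Q = -4
Function('M')(C) = Mul(4, Pow(Add(-2, Mul(Pow(C, -1), Pow(Add(-21, C), -1))), -1)) (Function('M')(C) = Mul(4, Pow(Add(-2, Mul(Pow(Add(-21, C), -1), Pow(C, -1))), -1)) = Mul(4, Pow(Add(-2, Mul(Pow(C, -1), Pow(Add(-21, C), -1))), -1)))
Add(Function('M')(Q), u) = Add(Mul(4, -4, Pow(Add(1, Mul(-2, Pow(-4, 2)), Mul(42, -4)), -1), Add(-21, -4)), -2064) = Add(Mul(4, -4, Pow(Add(1, Mul(-2, 16), -168), -1), -25), -2064) = Add(Mul(4, -4, Pow(Add(1, -32, -168), -1), -25), -2064) = Add(Mul(4, -4, Pow(-199, -1), -25), -2064) = Add(Mul(4, -4, Rational(-1, 199), -25), -2064) = Add(Rational(-400, 199), -2064) = Rational(-411136, 199)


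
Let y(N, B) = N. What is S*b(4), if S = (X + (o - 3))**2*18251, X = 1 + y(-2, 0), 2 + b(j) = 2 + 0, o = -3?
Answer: 0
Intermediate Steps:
b(j) = 0 (b(j) = -2 + (2 + 0) = -2 + 2 = 0)
X = -1 (X = 1 - 2 = -1)
S = 894299 (S = (-1 + (-3 - 3))**2*18251 = (-1 - 6)**2*18251 = (-7)**2*18251 = 49*18251 = 894299)
S*b(4) = 894299*0 = 0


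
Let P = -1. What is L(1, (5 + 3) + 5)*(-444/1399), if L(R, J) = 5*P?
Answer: 2220/1399 ≈ 1.5868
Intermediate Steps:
L(R, J) = -5 (L(R, J) = 5*(-1) = -5)
L(1, (5 + 3) + 5)*(-444/1399) = -(-2220)/1399 = -5*(-444/1399) = 2220/1399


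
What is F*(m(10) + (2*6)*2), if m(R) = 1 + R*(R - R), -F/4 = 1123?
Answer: -112300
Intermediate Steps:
F = -4492 (F = -4*1123 = -4492)
m(R) = 1 (m(R) = 1 + R*0 = 1 + 0 = 1)
F*(m(10) + (2*6)*2) = -4492*(1 + (2*6)*2) = -4492*(1 + 12*2) = -4492*(1 + 24) = -4492*25 = -112300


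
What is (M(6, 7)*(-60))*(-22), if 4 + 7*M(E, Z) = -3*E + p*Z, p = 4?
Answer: 7920/7 ≈ 1131.4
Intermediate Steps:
M(E, Z) = -4/7 - 3*E/7 + 4*Z/7 (M(E, Z) = -4/7 + (-3*E + 4*Z)/7 = -4/7 + (-3*E/7 + 4*Z/7) = -4/7 - 3*E/7 + 4*Z/7)
(M(6, 7)*(-60))*(-22) = ((-4/7 - 3/7*6 + (4/7)*7)*(-60))*(-22) = ((-4/7 - 18/7 + 4)*(-60))*(-22) = ((6/7)*(-60))*(-22) = -360/7*(-22) = 7920/7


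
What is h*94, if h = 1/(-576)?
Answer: -47/288 ≈ -0.16319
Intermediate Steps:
h = -1/576 ≈ -0.0017361
h*94 = -1/576*94 = -47/288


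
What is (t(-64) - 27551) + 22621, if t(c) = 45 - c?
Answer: -4821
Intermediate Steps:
(t(-64) - 27551) + 22621 = ((45 - 1*(-64)) - 27551) + 22621 = ((45 + 64) - 27551) + 22621 = (109 - 27551) + 22621 = -27442 + 22621 = -4821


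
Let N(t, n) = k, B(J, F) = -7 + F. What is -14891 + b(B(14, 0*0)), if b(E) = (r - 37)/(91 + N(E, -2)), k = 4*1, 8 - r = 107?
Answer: -1414781/95 ≈ -14892.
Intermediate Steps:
r = -99 (r = 8 - 1*107 = 8 - 107 = -99)
k = 4
N(t, n) = 4
b(E) = -136/95 (b(E) = (-99 - 37)/(91 + 4) = -136/95)
-14891 + b(B(14, 0*0)) = -14891 - 136/95 = -1414781/95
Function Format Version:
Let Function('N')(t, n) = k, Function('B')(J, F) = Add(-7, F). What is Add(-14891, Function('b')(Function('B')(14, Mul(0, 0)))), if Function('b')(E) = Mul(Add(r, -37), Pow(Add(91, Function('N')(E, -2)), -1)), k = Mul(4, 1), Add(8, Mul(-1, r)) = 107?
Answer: Rational(-1414781, 95) ≈ -14892.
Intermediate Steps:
r = -99 (r = Add(8, Mul(-1, 107)) = Add(8, -107) = -99)
k = 4
Function('N')(t, n) = 4
Function('b')(E) = Rational(-136, 95) (Function('b')(E) = Mul(Add(-99, -37), Pow(Add(91, 4), -1)) = Mul(-136, Pow(95, -1)) = Mul(-136, Rational(1, 95)) = Rational(-136, 95))
Add(-14891, Function('b')(Function('B')(14, Mul(0, 0)))) = Add(-14891, Rational(-136, 95)) = Rational(-1414781, 95)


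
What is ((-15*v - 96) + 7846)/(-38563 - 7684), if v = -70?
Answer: -8800/46247 ≈ -0.19028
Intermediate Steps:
((-15*v - 96) + 7846)/(-38563 - 7684) = ((-15*(-70) - 96) + 7846)/(-38563 - 7684) = ((1050 - 96) + 7846)/(-46247) = (954 + 7846)*(-1/46247) = 8800*(-1/46247) = -8800/46247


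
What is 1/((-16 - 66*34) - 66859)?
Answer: -1/69119 ≈ -1.4468e-5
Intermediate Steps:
1/((-16 - 66*34) - 66859) = 1/((-16 - 2244) - 66859) = 1/(-2260 - 66859) = 1/(-69119) = -1/69119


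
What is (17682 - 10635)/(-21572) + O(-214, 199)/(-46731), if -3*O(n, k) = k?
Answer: -983647243/3024243396 ≈ -0.32525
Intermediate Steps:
O(n, k) = -k/3
(17682 - 10635)/(-21572) + O(-214, 199)/(-46731) = (17682 - 10635)/(-21572) - 1/3*199/(-46731) = 7047*(-1/21572) - 199/3*(-1/46731) = -7047/21572 + 199/140193 = -983647243/3024243396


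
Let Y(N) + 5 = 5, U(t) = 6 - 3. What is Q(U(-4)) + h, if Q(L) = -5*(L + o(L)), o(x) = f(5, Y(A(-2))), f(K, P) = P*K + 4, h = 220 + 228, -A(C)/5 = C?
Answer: 413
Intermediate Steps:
U(t) = 3
A(C) = -5*C
h = 448
Y(N) = 0 (Y(N) = -5 + 5 = 0)
f(K, P) = 4 + K*P (f(K, P) = K*P + 4 = 4 + K*P)
o(x) = 4 (o(x) = 4 + 5*0 = 4 + 0 = 4)
Q(L) = -20 - 5*L (Q(L) = -5*(L + 4) = -5*(4 + L) = -20 - 5*L)
Q(U(-4)) + h = (-20 - 5*3) + 448 = (-20 - 15) + 448 = -35 + 448 = 413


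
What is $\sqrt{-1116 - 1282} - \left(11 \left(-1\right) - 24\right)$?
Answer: $35 + i \sqrt{2398} \approx 35.0 + 48.969 i$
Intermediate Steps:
$\sqrt{-1116 - 1282} - \left(11 \left(-1\right) - 24\right) = \sqrt{-2398} - \left(-11 - 24\right) = i \sqrt{2398} - -35 = i \sqrt{2398} + 35 = 35 + i \sqrt{2398}$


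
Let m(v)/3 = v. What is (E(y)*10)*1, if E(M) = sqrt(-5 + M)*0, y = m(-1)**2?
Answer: 0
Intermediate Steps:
m(v) = 3*v
y = 9 (y = (3*(-1))**2 = (-3)**2 = 9)
E(M) = 0
(E(y)*10)*1 = (0*10)*1 = 0*1 = 0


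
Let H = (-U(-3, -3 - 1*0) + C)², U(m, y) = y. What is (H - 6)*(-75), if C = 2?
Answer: -1425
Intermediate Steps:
H = 25 (H = (-(-3 - 1*0) + 2)² = (-(-3 + 0) + 2)² = (-1*(-3) + 2)² = (3 + 2)² = 5² = 25)
(H - 6)*(-75) = (25 - 6)*(-75) = 19*(-75) = -1425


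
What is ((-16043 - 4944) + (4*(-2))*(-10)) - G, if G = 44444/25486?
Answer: -266440123/12743 ≈ -20909.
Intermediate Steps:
G = 22222/12743 (G = 44444*(1/25486) = 22222/12743 ≈ 1.7439)
((-16043 - 4944) + (4*(-2))*(-10)) - G = ((-16043 - 4944) + (4*(-2))*(-10)) - 1*22222/12743 = (-20987 - 8*(-10)) - 22222/12743 = (-20987 + 80) - 22222/12743 = -20907 - 22222/12743 = -266440123/12743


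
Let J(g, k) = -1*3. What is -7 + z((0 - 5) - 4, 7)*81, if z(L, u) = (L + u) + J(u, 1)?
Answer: -412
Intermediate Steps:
J(g, k) = -3
z(L, u) = -3 + L + u (z(L, u) = (L + u) - 3 = -3 + L + u)
-7 + z((0 - 5) - 4, 7)*81 = -7 + (-3 + ((0 - 5) - 4) + 7)*81 = -7 + (-3 + (-5 - 4) + 7)*81 = -7 + (-3 - 9 + 7)*81 = -7 - 5*81 = -7 - 405 = -412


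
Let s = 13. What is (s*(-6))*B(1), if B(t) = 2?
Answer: -156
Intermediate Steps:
(s*(-6))*B(1) = (13*(-6))*2 = -78*2 = -156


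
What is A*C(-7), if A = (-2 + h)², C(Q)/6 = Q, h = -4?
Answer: -1512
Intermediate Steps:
C(Q) = 6*Q
A = 36 (A = (-2 - 4)² = (-6)² = 36)
A*C(-7) = 36*(6*(-7)) = 36*(-42) = -1512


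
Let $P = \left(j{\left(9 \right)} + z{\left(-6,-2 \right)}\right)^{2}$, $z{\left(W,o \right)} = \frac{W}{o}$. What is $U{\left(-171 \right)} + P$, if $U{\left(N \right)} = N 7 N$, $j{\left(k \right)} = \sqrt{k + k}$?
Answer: $204714 + 18 \sqrt{2} \approx 2.0474 \cdot 10^{5}$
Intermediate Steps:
$j{\left(k \right)} = \sqrt{2} \sqrt{k}$ ($j{\left(k \right)} = \sqrt{2 k} = \sqrt{2} \sqrt{k}$)
$U{\left(N \right)} = 7 N^{2}$ ($U{\left(N \right)} = 7 N N = 7 N^{2}$)
$P = \left(3 + 3 \sqrt{2}\right)^{2}$ ($P = \left(\sqrt{2} \sqrt{9} - \frac{6}{-2}\right)^{2} = \left(\sqrt{2} \cdot 3 - -3\right)^{2} = \left(3 \sqrt{2} + 3\right)^{2} = \left(3 + 3 \sqrt{2}\right)^{2} \approx 52.456$)
$U{\left(-171 \right)} + P = 7 \left(-171\right)^{2} + \left(27 + 18 \sqrt{2}\right) = 7 \cdot 29241 + \left(27 + 18 \sqrt{2}\right) = 204687 + \left(27 + 18 \sqrt{2}\right) = 204714 + 18 \sqrt{2}$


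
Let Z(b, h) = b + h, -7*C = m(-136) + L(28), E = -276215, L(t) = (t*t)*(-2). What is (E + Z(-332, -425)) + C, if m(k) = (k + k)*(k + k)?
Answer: -2011220/7 ≈ -2.8732e+5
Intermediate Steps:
L(t) = -2*t**2 (L(t) = t**2*(-2) = -2*t**2)
m(k) = 4*k**2 (m(k) = (2*k)*(2*k) = 4*k**2)
C = -72416/7 (C = -(4*(-136)**2 - 2*28**2)/7 = -(4*18496 - 2*784)/7 = -(73984 - 1568)/7 = -1/7*72416 = -72416/7 ≈ -10345.)
(E + Z(-332, -425)) + C = (-276215 + (-332 - 425)) - 72416/7 = (-276215 - 757) - 72416/7 = -276972 - 72416/7 = -2011220/7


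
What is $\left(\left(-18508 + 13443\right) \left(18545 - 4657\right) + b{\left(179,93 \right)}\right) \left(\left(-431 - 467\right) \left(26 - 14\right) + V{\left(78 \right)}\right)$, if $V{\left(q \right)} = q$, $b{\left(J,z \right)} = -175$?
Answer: $752528290710$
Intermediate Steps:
$\left(\left(-18508 + 13443\right) \left(18545 - 4657\right) + b{\left(179,93 \right)}\right) \left(\left(-431 - 467\right) \left(26 - 14\right) + V{\left(78 \right)}\right) = \left(\left(-18508 + 13443\right) \left(18545 - 4657\right) - 175\right) \left(\left(-431 - 467\right) \left(26 - 14\right) + 78\right) = \left(\left(-5065\right) 13888 - 175\right) \left(\left(-431 - 467\right) 12 + 78\right) = \left(-70342720 - 175\right) \left(\left(-898\right) 12 + 78\right) = - 70342895 \left(-10776 + 78\right) = \left(-70342895\right) \left(-10698\right) = 752528290710$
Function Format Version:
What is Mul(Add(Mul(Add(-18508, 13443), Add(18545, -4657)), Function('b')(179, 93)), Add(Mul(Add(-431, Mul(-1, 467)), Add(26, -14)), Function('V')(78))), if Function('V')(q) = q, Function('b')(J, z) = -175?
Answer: 752528290710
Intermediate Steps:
Mul(Add(Mul(Add(-18508, 13443), Add(18545, -4657)), Function('b')(179, 93)), Add(Mul(Add(-431, Mul(-1, 467)), Add(26, -14)), Function('V')(78))) = Mul(Add(Mul(Add(-18508, 13443), Add(18545, -4657)), -175), Add(Mul(Add(-431, Mul(-1, 467)), Add(26, -14)), 78)) = Mul(Add(Mul(-5065, 13888), -175), Add(Mul(Add(-431, -467), 12), 78)) = Mul(Add(-70342720, -175), Add(Mul(-898, 12), 78)) = Mul(-70342895, Add(-10776, 78)) = Mul(-70342895, -10698) = 752528290710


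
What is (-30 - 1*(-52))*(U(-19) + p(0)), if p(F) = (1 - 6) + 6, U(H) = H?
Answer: -396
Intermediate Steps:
p(F) = 1 (p(F) = -5 + 6 = 1)
(-30 - 1*(-52))*(U(-19) + p(0)) = (-30 - 1*(-52))*(-19 + 1) = (-30 + 52)*(-18) = 22*(-18) = -396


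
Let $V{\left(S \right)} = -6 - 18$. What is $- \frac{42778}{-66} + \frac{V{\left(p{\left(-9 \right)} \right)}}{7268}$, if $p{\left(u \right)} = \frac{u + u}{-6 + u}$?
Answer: $\frac{38863615}{59961} \approx 648.15$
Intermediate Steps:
$p{\left(u \right)} = \frac{2 u}{-6 + u}$
$V{\left(S \right)} = -24$ ($V{\left(S \right)} = -6 - 18 = -24$)
$- \frac{42778}{-66} + \frac{V{\left(p{\left(-9 \right)} \right)}}{7268} = - \frac{42778}{-66} - \frac{24}{7268} = \left(-42778\right) \left(- \frac{1}{66}\right) - \frac{6}{1817} = \frac{21389}{33} - \frac{6}{1817} = \frac{38863615}{59961}$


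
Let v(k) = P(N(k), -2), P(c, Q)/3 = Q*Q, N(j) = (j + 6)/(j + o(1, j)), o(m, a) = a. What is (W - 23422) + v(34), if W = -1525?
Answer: -24935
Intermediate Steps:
N(j) = (6 + j)/(2*j) (N(j) = (j + 6)/(j + j) = (6 + j)/((2*j)) = (6 + j)*(1/(2*j)) = (6 + j)/(2*j))
P(c, Q) = 3*Q² (P(c, Q) = 3*(Q*Q) = 3*Q²)
v(k) = 12 (v(k) = 3*(-2)² = 3*4 = 12)
(W - 23422) + v(34) = (-1525 - 23422) + 12 = -24947 + 12 = -24935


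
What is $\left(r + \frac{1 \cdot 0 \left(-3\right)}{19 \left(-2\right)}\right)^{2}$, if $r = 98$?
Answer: $9604$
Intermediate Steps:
$\left(r + \frac{1 \cdot 0 \left(-3\right)}{19 \left(-2\right)}\right)^{2} = \left(98 + \frac{1 \cdot 0 \left(-3\right)}{19 \left(-2\right)}\right)^{2} = \left(98 + \frac{0 \left(-3\right)}{-38}\right)^{2} = \left(98 + 0 \left(- \frac{1}{38}\right)\right)^{2} = \left(98 + 0\right)^{2} = 98^{2} = 9604$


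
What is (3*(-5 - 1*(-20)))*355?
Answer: 15975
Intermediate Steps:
(3*(-5 - 1*(-20)))*355 = (3*(-5 + 20))*355 = (3*15)*355 = 45*355 = 15975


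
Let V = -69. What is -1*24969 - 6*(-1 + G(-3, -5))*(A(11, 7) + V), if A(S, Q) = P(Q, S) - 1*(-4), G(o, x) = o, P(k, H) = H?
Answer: -26265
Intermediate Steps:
A(S, Q) = 4 + S (A(S, Q) = S - 1*(-4) = S + 4 = 4 + S)
-1*24969 - 6*(-1 + G(-3, -5))*(A(11, 7) + V) = -1*24969 - 6*(-1 - 3)*((4 + 11) - 69) = -24969 - 6*(-4)*(15 - 69) = -24969 - (-24)*(-54) = -24969 - 1*1296 = -24969 - 1296 = -26265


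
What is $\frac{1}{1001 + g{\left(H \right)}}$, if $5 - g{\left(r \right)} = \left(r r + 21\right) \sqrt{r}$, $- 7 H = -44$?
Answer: $\frac{8453921}{8311237576} + \frac{145285 \sqrt{77}}{8311237576} \approx 0.0011706$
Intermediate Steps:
$H = \frac{44}{7}$ ($H = \left(- \frac{1}{7}\right) \left(-44\right) = \frac{44}{7} \approx 6.2857$)
$g{\left(r \right)} = 5 - \sqrt{r} \left(21 + r^{2}\right)$ ($g{\left(r \right)} = 5 - \left(r r + 21\right) \sqrt{r} = 5 - \left(r^{2} + 21\right) \sqrt{r} = 5 - \left(21 + r^{2}\right) \sqrt{r} = 5 - \sqrt{r} \left(21 + r^{2}\right)$)
$\frac{1}{1001 + g{\left(H \right)}} = \frac{1}{1001 - \left(-5 + \left(\frac{44}{7}\right)^{\frac{5}{2}} + 6 \sqrt{77}\right)} = \frac{1}{1001 - \left(-5 + \frac{3872 \sqrt{77}}{343} + 21 \cdot \frac{2}{7} \sqrt{77}\right)} = \frac{1}{1001 - \left(-5 + \frac{5930 \sqrt{77}}{343}\right)} = \frac{1}{1001 + \left(5 - \frac{5930 \sqrt{77}}{343}\right)} = \frac{1}{1006 - \frac{5930 \sqrt{77}}{343}}$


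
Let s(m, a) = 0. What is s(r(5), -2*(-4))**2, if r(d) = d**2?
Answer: 0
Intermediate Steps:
s(r(5), -2*(-4))**2 = 0**2 = 0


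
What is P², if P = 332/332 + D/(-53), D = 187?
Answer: 17956/2809 ≈ 6.3923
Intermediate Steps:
P = -134/53 (P = 332/332 + 187/(-53) = 332*(1/332) + 187*(-1/53) = 1 - 187/53 = -134/53 ≈ -2.5283)
P² = (-134/53)² = 17956/2809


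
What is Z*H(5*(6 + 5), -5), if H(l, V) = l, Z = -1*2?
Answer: -110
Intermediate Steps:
Z = -2
Z*H(5*(6 + 5), -5) = -10*(6 + 5) = -10*11 = -2*55 = -110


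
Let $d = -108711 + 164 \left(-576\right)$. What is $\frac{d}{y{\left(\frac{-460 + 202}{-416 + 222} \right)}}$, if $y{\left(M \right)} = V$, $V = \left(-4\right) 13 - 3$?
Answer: $\frac{40635}{11} \approx 3694.1$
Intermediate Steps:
$V = -55$ ($V = -52 - 3 = -55$)
$d = -203175$ ($d = -108711 - 94464 = -203175$)
$y{\left(M \right)} = -55$
$\frac{d}{y{\left(\frac{-460 + 202}{-416 + 222} \right)}} = - \frac{203175}{-55} = \left(-203175\right) \left(- \frac{1}{55}\right) = \frac{40635}{11}$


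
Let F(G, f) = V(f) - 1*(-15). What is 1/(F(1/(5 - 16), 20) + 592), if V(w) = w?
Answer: 1/627 ≈ 0.0015949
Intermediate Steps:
F(G, f) = 15 + f (F(G, f) = f - 1*(-15) = f + 15 = 15 + f)
1/(F(1/(5 - 16), 20) + 592) = 1/((15 + 20) + 592) = 1/(35 + 592) = 1/627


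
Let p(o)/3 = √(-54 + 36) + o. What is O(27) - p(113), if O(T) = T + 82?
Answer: -230 - 9*I*√2 ≈ -230.0 - 12.728*I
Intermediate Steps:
O(T) = 82 + T
p(o) = 3*o + 9*I*√2 (p(o) = 3*(√(-54 + 36) + o) = 3*(√(-18) + o) = 3*(3*I*√2 + o) = 3*(o + 3*I*√2) = 3*o + 9*I*√2)
O(27) - p(113) = (82 + 27) - (3*113 + 9*I*√2) = 109 - (339 + 9*I*√2) = 109 + (-339 - 9*I*√2) = -230 - 9*I*√2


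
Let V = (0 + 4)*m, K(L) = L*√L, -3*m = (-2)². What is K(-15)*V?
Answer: 80*I*√15 ≈ 309.84*I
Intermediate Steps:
m = -4/3 (m = -⅓*(-2)² = -⅓*4 = -4/3 ≈ -1.3333)
K(L) = L^(3/2)
V = -16/3 (V = (0 + 4)*(-4/3) = 4*(-4/3) = -16/3 ≈ -5.3333)
K(-15)*V = (-15)^(3/2)*(-16/3) = -15*I*√15*(-16/3) = 80*I*√15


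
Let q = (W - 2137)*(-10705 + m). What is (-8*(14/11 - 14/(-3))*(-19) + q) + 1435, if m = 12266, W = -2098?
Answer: -218080408/33 ≈ -6.6085e+6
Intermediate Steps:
q = -6610835 (q = (-2098 - 2137)*(-10705 + 12266) = -4235*1561 = -6610835)
(-8*(14/11 - 14/(-3))*(-19) + q) + 1435 = (-8*(14/11 - 14/(-3))*(-19) - 6610835) + 1435 = (-8*(14*(1/11) - 14*(-1/3))*(-19) - 6610835) + 1435 = (-8*(14/11 + 14/3)*(-19) - 6610835) + 1435 = (-8*196/33*(-19) - 6610835) + 1435 = (-1568/33*(-19) - 6610835) + 1435 = (29792/33 - 6610835) + 1435 = -218127763/33 + 1435 = -218080408/33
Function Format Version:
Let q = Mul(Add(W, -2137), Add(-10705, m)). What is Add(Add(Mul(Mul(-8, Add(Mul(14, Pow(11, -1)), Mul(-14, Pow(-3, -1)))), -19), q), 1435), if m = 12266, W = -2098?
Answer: Rational(-218080408, 33) ≈ -6.6085e+6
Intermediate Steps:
q = -6610835 (q = Mul(Add(-2098, -2137), Add(-10705, 12266)) = Mul(-4235, 1561) = -6610835)
Add(Add(Mul(Mul(-8, Add(Mul(14, Pow(11, -1)), Mul(-14, Pow(-3, -1)))), -19), q), 1435) = Add(Add(Mul(Mul(-8, Add(Mul(14, Pow(11, -1)), Mul(-14, Pow(-3, -1)))), -19), -6610835), 1435) = Add(Add(Mul(Mul(-8, Add(Mul(14, Rational(1, 11)), Mul(-14, Rational(-1, 3)))), -19), -6610835), 1435) = Add(Add(Mul(Mul(-8, Add(Rational(14, 11), Rational(14, 3))), -19), -6610835), 1435) = Add(Add(Mul(Mul(-8, Rational(196, 33)), -19), -6610835), 1435) = Add(Add(Mul(Rational(-1568, 33), -19), -6610835), 1435) = Add(Add(Rational(29792, 33), -6610835), 1435) = Add(Rational(-218127763, 33), 1435) = Rational(-218080408, 33)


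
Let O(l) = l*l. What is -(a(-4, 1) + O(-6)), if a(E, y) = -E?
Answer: -40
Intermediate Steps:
O(l) = l**2
-(a(-4, 1) + O(-6)) = -(-1*(-4) + (-6)**2) = -(4 + 36) = -1*40 = -40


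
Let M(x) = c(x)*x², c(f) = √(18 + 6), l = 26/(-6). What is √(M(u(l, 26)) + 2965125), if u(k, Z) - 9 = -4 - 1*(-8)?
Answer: √(2965125 + 338*√6) ≈ 1722.2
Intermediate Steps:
l = -13/3 (l = 26*(-⅙) = -13/3 ≈ -4.3333)
u(k, Z) = 13 (u(k, Z) = 9 + (-4 - 1*(-8)) = 9 + (-4 + 8) = 9 + 4 = 13)
c(f) = 2*√6 (c(f) = √24 = 2*√6)
M(x) = 2*√6*x² (M(x) = (2*√6)*x² = 2*√6*x²)
√(M(u(l, 26)) + 2965125) = √(2*√6*13² + 2965125) = √(2*√6*169 + 2965125) = √(338*√6 + 2965125) = √(2965125 + 338*√6)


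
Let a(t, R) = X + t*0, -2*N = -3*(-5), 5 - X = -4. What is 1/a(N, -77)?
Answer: ⅑ ≈ 0.11111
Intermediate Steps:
X = 9 (X = 5 - 1*(-4) = 5 + 4 = 9)
N = -15/2 (N = -(-3)*(-5)/2 = -½*15 = -15/2 ≈ -7.5000)
a(t, R) = 9 (a(t, R) = 9 + t*0 = 9 + 0 = 9)
1/a(N, -77) = 1/9 = ⅑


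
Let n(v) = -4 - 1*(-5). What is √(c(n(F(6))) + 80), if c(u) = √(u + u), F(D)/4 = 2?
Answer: √(80 + √2) ≈ 9.0230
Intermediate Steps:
F(D) = 8 (F(D) = 4*2 = 8)
n(v) = 1 (n(v) = -4 + 5 = 1)
c(u) = √2*√u (c(u) = √(2*u) = √2*√u)
√(c(n(F(6))) + 80) = √(√2*√1 + 80) = √(√2*1 + 80) = √(√2 + 80) = √(80 + √2)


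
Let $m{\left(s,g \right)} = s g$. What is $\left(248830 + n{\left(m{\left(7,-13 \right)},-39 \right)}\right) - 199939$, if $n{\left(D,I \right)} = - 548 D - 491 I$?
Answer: $117908$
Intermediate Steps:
$m{\left(s,g \right)} = g s$
$\left(248830 + n{\left(m{\left(7,-13 \right)},-39 \right)}\right) - 199939 = \left(248830 - \left(-19149 + 548 \left(\left(-13\right) 7\right)\right)\right) - 199939 = \left(248830 + \left(\left(-548\right) \left(-91\right) + 19149\right)\right) - 199939 = \left(248830 + \left(49868 + 19149\right)\right) - 199939 = \left(248830 + 69017\right) - 199939 = 317847 - 199939 = 117908$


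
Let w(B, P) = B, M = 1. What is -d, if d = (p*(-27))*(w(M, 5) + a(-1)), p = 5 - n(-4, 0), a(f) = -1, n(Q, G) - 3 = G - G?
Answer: 0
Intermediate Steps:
n(Q, G) = 3 (n(Q, G) = 3 + (G - G) = 3 + 0 = 3)
p = 2 (p = 5 - 1*3 = 5 - 3 = 2)
d = 0 (d = (2*(-27))*(1 - 1) = -54*0 = 0)
-d = -1*0 = 0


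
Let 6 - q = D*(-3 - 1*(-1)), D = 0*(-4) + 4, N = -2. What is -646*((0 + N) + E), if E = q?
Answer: -7752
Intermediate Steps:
D = 4 (D = 0 + 4 = 4)
q = 14 (q = 6 - 4*(-3 - 1*(-1)) = 6 - 4*(-3 + 1) = 6 - 4*(-2) = 6 - 1*(-8) = 6 + 8 = 14)
E = 14
-646*((0 + N) + E) = -646*((0 - 2) + 14) = -646*(-2 + 14) = -646*12 = -7752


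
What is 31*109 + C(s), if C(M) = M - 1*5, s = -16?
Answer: 3358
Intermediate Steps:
C(M) = -5 + M (C(M) = M - 5 = -5 + M)
31*109 + C(s) = 31*109 + (-5 - 16) = 3379 - 21 = 3358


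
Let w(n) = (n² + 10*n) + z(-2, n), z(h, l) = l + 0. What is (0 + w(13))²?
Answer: 97344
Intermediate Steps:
z(h, l) = l
w(n) = n² + 11*n (w(n) = (n² + 10*n) + n = n² + 11*n)
(0 + w(13))² = (0 + 13*(11 + 13))² = (0 + 13*24)² = (0 + 312)² = 312² = 97344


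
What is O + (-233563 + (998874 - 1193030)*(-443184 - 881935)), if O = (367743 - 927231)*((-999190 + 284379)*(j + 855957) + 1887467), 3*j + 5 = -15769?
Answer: 340217701312794937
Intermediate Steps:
j = -5258 (j = -5/3 + (⅓)*(-15769) = -5/3 - 15769/3 = -5258)
O = 340217444033223936 (O = (367743 - 927231)*((-999190 + 284379)*(-5258 + 855957) + 1887467) = -559488*(-714811*850699 + 1887467) = -559488*(-608089002889 + 1887467) = -559488*(-608087115422) = 340217444033223936)
O + (-233563 + (998874 - 1193030)*(-443184 - 881935)) = 340217444033223936 + (-233563 + (998874 - 1193030)*(-443184 - 881935)) = 340217444033223936 + (-233563 - 194156*(-1325119)) = 340217444033223936 + (-233563 + 257279804564) = 340217444033223936 + 257279571001 = 340217701312794937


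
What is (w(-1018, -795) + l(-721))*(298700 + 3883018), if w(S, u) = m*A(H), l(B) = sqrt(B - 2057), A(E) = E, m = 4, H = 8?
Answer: 133814976 + 4181718*I*sqrt(2778) ≈ 1.3382e+8 + 2.204e+8*I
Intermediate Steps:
l(B) = sqrt(-2057 + B)
w(S, u) = 32 (w(S, u) = 4*8 = 32)
(w(-1018, -795) + l(-721))*(298700 + 3883018) = (32 + sqrt(-2057 - 721))*(298700 + 3883018) = (32 + sqrt(-2778))*4181718 = (32 + I*sqrt(2778))*4181718 = 133814976 + 4181718*I*sqrt(2778)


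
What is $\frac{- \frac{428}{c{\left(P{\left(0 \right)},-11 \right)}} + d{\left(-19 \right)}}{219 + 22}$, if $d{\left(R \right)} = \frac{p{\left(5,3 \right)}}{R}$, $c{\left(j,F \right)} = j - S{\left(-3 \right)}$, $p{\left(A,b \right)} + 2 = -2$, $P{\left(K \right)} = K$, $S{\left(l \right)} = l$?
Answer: $- \frac{8120}{13737} \approx -0.5911$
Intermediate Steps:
$p{\left(A,b \right)} = -4$ ($p{\left(A,b \right)} = -2 - 2 = -4$)
$c{\left(j,F \right)} = 3 + j$ ($c{\left(j,F \right)} = j - -3 = j + 3 = 3 + j$)
$d{\left(R \right)} = - \frac{4}{R}$
$\frac{- \frac{428}{c{\left(P{\left(0 \right)},-11 \right)}} + d{\left(-19 \right)}}{219 + 22} = \frac{- \frac{428}{3 + 0} - \frac{4}{-19}}{219 + 22} = \frac{- \frac{428}{3} - - \frac{4}{19}}{241} = \left(\left(-428\right) \frac{1}{3} + \frac{4}{19}\right) \frac{1}{241} = \left(- \frac{428}{3} + \frac{4}{19}\right) \frac{1}{241} = \left(- \frac{8120}{57}\right) \frac{1}{241} = - \frac{8120}{13737}$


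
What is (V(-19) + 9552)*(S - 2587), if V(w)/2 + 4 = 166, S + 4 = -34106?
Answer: -362419572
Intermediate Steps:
S = -34110 (S = -4 - 34106 = -34110)
V(w) = 324 (V(w) = -8 + 2*166 = -8 + 332 = 324)
(V(-19) + 9552)*(S - 2587) = (324 + 9552)*(-34110 - 2587) = 9876*(-36697) = -362419572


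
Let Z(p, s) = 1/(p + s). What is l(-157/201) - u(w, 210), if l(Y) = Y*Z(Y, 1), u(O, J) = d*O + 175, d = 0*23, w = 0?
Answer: -7857/44 ≈ -178.57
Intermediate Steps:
d = 0
u(O, J) = 175 (u(O, J) = 0*O + 175 = 0 + 175 = 175)
l(Y) = Y/(1 + Y) (l(Y) = Y/(Y + 1) = Y/(1 + Y))
l(-157/201) - u(w, 210) = (-157/201)/(1 - 157/201) - 1*175 = (-157*1/201)/(1 - 157*1/201) - 175 = -157/(201*(1 - 157/201)) - 175 = -157/(201*44/201) - 175 = -157/201*201/44 - 175 = -157/44 - 175 = -7857/44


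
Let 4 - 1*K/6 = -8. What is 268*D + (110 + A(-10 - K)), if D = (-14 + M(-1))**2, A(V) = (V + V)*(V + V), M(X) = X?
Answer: 87306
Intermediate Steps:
K = 72 (K = 24 - 6*(-8) = 24 + 48 = 72)
A(V) = 4*V**2 (A(V) = (2*V)*(2*V) = 4*V**2)
D = 225 (D = (-14 - 1)**2 = (-15)**2 = 225)
268*D + (110 + A(-10 - K)) = 268*225 + (110 + 4*(-10 - 1*72)**2) = 60300 + (110 + 4*(-10 - 72)**2) = 60300 + (110 + 4*(-82)**2) = 60300 + (110 + 4*6724) = 60300 + (110 + 26896) = 60300 + 27006 = 87306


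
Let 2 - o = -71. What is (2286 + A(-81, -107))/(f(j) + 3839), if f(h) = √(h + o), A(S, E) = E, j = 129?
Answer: 8365181/14737719 - 2179*√202/14737719 ≈ 0.56550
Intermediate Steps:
o = 73 (o = 2 - 1*(-71) = 2 + 71 = 73)
f(h) = √(73 + h) (f(h) = √(h + 73) = √(73 + h))
(2286 + A(-81, -107))/(f(j) + 3839) = (2286 - 107)/(√(73 + 129) + 3839) = 2179/(√202 + 3839) = 2179/(3839 + √202)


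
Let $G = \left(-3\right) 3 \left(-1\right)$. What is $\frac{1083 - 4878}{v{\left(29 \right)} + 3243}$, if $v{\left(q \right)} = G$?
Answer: $- \frac{1265}{1084} \approx -1.167$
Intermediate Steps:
$G = 9$ ($G = \left(-9\right) \left(-1\right) = 9$)
$v{\left(q \right)} = 9$
$\frac{1083 - 4878}{v{\left(29 \right)} + 3243} = \frac{1083 - 4878}{9 + 3243} = - \frac{3795}{3252} = \left(-3795\right) \frac{1}{3252} = - \frac{1265}{1084}$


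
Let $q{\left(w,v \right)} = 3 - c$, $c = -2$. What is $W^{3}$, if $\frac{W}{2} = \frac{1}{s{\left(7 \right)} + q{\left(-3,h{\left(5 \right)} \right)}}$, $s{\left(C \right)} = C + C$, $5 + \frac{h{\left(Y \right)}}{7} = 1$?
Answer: $\frac{8}{6859} \approx 0.0011664$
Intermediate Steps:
$h{\left(Y \right)} = -28$ ($h{\left(Y \right)} = -35 + 7 \cdot 1 = -35 + 7 = -28$)
$q{\left(w,v \right)} = 5$ ($q{\left(w,v \right)} = 3 - -2 = 3 + 2 = 5$)
$s{\left(C \right)} = 2 C$
$W = \frac{2}{19}$ ($W = \frac{2}{2 \cdot 7 + 5} = \frac{2}{14 + 5} = \frac{2}{19} \approx 0.10526$)
$W^{3} = \left(\frac{2}{19}\right)^{3} = \frac{8}{6859}$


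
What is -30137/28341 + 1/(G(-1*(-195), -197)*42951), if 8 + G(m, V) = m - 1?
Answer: -26751225449/25157002014 ≈ -1.0634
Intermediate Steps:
G(m, V) = -9 + m (G(m, V) = -8 + (m - 1) = -8 + (-1 + m) = -9 + m)
-30137/28341 + 1/(G(-1*(-195), -197)*42951) = -30137/28341 + 1/(-9 - 1*(-195)*42951) = -30137*1/28341 + (1/42951)/(-9 + 195) = -30137/28341 + (1/42951)/186 = -30137/28341 + (1/186)*(1/42951) = -30137/28341 + 1/7988886 = -26751225449/25157002014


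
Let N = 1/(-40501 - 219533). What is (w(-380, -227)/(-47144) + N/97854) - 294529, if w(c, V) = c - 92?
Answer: -44164488904870788061/149949547943148 ≈ -2.9453e+5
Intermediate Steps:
w(c, V) = -92 + c
N = -1/260034 (N = 1/(-260034) = -1/260034 ≈ -3.8456e-6)
(w(-380, -227)/(-47144) + N/97854) - 294529 = ((-92 - 380)/(-47144) - 1/260034/97854) - 294529 = (-472*(-1/47144) - 1/260034*1/97854) - 294529 = (59/5893 - 1/25445367036) - 294529 = 1501276649231/149949547943148 - 294529 = -44164488904870788061/149949547943148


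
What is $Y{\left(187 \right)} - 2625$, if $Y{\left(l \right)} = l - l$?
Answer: $-2625$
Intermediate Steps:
$Y{\left(l \right)} = 0$
$Y{\left(187 \right)} - 2625 = 0 - 2625 = -2625$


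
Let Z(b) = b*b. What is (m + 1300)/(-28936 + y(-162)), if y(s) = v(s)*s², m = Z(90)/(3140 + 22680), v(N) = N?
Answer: -1678705/5526079024 ≈ -0.00030378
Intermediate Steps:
Z(b) = b²
m = 405/1291 (m = 90²/(3140 + 22680) = 8100/25820 = 8100*(1/25820) = 405/1291 ≈ 0.31371)
y(s) = s³ (y(s) = s*s² = s³)
(m + 1300)/(-28936 + y(-162)) = (405/1291 + 1300)/(-28936 + (-162)³) = 1678705/(1291*(-28936 - 4251528)) = (1678705/1291)/(-4280464) = (1678705/1291)*(-1/4280464) = -1678705/5526079024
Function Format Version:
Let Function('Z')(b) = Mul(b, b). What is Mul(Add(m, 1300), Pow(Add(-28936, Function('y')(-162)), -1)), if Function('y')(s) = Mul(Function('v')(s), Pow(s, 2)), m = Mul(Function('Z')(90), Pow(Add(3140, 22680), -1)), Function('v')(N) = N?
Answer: Rational(-1678705, 5526079024) ≈ -0.00030378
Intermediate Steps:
Function('Z')(b) = Pow(b, 2)
m = Rational(405, 1291) (m = Mul(Pow(90, 2), Pow(Add(3140, 22680), -1)) = Mul(8100, Pow(25820, -1)) = Mul(8100, Rational(1, 25820)) = Rational(405, 1291) ≈ 0.31371)
Function('y')(s) = Pow(s, 3) (Function('y')(s) = Mul(s, Pow(s, 2)) = Pow(s, 3))
Mul(Add(m, 1300), Pow(Add(-28936, Function('y')(-162)), -1)) = Mul(Add(Rational(405, 1291), 1300), Pow(Add(-28936, Pow(-162, 3)), -1)) = Mul(Rational(1678705, 1291), Pow(Add(-28936, -4251528), -1)) = Mul(Rational(1678705, 1291), Pow(-4280464, -1)) = Mul(Rational(1678705, 1291), Rational(-1, 4280464)) = Rational(-1678705, 5526079024)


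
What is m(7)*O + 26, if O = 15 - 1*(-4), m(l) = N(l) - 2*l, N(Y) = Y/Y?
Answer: -221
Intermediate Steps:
N(Y) = 1
m(l) = 1 - 2*l
O = 19 (O = 15 + 4 = 19)
m(7)*O + 26 = (1 - 2*7)*19 + 26 = (1 - 14)*19 + 26 = -13*19 + 26 = -247 + 26 = -221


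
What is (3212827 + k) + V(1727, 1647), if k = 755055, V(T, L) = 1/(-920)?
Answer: 3650451439/920 ≈ 3.9679e+6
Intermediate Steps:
V(T, L) = -1/920
(3212827 + k) + V(1727, 1647) = (3212827 + 755055) - 1/920 = 3967882 - 1/920 = 3650451439/920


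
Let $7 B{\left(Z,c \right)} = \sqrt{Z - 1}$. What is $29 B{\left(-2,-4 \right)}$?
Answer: $\frac{29 i \sqrt{3}}{7} \approx 7.1756 i$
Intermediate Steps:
$B{\left(Z,c \right)} = \frac{\sqrt{-1 + Z}}{7}$ ($B{\left(Z,c \right)} = \frac{\sqrt{Z - 1}}{7} = \frac{\sqrt{-1 + Z}}{7}$)
$29 B{\left(-2,-4 \right)} = 29 \frac{\sqrt{-1 - 2}}{7} = 29 \frac{\sqrt{-3}}{7} = 29 \frac{i \sqrt{3}}{7} = \frac{29 i \sqrt{3}}{7}$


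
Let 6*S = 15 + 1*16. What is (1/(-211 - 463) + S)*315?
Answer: 548310/337 ≈ 1627.0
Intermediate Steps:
S = 31/6 (S = (15 + 1*16)/6 = (15 + 16)/6 = (⅙)*31 = 31/6 ≈ 5.1667)
(1/(-211 - 463) + S)*315 = (1/(-211 - 463) + 31/6)*315 = (1/(-674) + 31/6)*315 = (-1/674 + 31/6)*315 = (5222/1011)*315 = 548310/337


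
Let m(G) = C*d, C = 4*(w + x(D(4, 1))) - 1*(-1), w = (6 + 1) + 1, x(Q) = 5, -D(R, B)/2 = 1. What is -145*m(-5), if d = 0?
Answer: 0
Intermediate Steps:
D(R, B) = -2 (D(R, B) = -2*1 = -2)
w = 8 (w = 7 + 1 = 8)
C = 53 (C = 4*(8 + 5) - 1*(-1) = 4*13 + 1 = 52 + 1 = 53)
m(G) = 0 (m(G) = 53*0 = 0)
-145*m(-5) = -145*0 = 0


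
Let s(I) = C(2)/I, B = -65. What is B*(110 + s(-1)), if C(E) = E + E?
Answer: -6890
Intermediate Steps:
C(E) = 2*E
s(I) = 4/I (s(I) = (2*2)/I = 4/I)
B*(110 + s(-1)) = -65*(110 + 4/(-1)) = -65*(110 + 4*(-1)) = -65*(110 - 4) = -65*106 = -6890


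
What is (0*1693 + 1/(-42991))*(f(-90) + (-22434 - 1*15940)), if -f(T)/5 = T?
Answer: 37924/42991 ≈ 0.88214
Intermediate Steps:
f(T) = -5*T
(0*1693 + 1/(-42991))*(f(-90) + (-22434 - 1*15940)) = (0*1693 + 1/(-42991))*(-5*(-90) + (-22434 - 1*15940)) = (0 - 1/42991)*(450 + (-22434 - 15940)) = -(450 - 38374)/42991 = -1/42991*(-37924) = 37924/42991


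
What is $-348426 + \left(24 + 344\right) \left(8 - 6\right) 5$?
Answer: $-344746$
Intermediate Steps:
$-348426 + \left(24 + 344\right) \left(8 - 6\right) 5 = -348426 + 368 \cdot 2 \cdot 5 = -348426 + 368 \cdot 10 = -348426 + 3680 = -344746$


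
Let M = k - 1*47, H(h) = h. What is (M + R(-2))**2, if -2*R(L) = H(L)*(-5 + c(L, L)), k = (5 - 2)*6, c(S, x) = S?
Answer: 1296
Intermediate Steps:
k = 18 (k = 3*6 = 18)
R(L) = -L*(-5 + L)/2
M = -29 (M = 18 - 1*47 = 18 - 47 = -29)
(M + R(-2))**2 = (-29 + (1/2)*(-2)*(5 - 1*(-2)))**2 = (-29 + (1/2)*(-2)*(5 + 2))**2 = (-29 + (1/2)*(-2)*7)**2 = (-29 - 7)**2 = (-36)**2 = 1296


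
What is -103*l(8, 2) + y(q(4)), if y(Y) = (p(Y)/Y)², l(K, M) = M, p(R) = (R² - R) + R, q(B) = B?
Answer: -190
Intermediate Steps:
p(R) = R²
y(Y) = Y² (y(Y) = (Y²/Y)² = Y²)
-103*l(8, 2) + y(q(4)) = -103*2 + 4² = -206 + 16 = -190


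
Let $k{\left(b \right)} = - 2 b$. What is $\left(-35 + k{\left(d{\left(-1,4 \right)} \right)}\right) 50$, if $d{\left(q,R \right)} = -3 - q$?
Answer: $-1550$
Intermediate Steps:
$\left(-35 + k{\left(d{\left(-1,4 \right)} \right)}\right) 50 = \left(-35 - 2 \left(-3 - -1\right)\right) 50 = \left(-35 - 2 \left(-3 + 1\right)\right) 50 = \left(-35 - -4\right) 50 = \left(-35 + 4\right) 50 = \left(-31\right) 50 = -1550$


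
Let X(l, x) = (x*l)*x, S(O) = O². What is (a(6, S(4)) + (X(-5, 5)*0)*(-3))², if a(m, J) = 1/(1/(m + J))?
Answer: 484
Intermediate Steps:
X(l, x) = l*x² (X(l, x) = (l*x)*x = l*x²)
a(m, J) = J + m (a(m, J) = 1/(1/(J + m)) = J + m)
(a(6, S(4)) + (X(-5, 5)*0)*(-3))² = ((4² + 6) + (-5*5²*0)*(-3))² = ((16 + 6) + (-5*25*0)*(-3))² = (22 - 125*0*(-3))² = (22 + 0*(-3))² = (22 + 0)² = 22² = 484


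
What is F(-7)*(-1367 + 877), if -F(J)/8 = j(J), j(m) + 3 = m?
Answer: -39200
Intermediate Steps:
j(m) = -3 + m
F(J) = 24 - 8*J (F(J) = -8*(-3 + J) = 24 - 8*J)
F(-7)*(-1367 + 877) = (24 - 8*(-7))*(-1367 + 877) = (24 + 56)*(-490) = 80*(-490) = -39200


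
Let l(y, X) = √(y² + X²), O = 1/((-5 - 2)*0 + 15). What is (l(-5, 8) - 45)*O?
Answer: -3 + √89/15 ≈ -2.3711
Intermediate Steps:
O = 1/15 (O = 1/(-7*0 + 15) = 1/(0 + 15) = 1/15 ≈ 0.066667)
l(y, X) = √(X² + y²)
(l(-5, 8) - 45)*O = (√(8² + (-5)²) - 45)*(1/15) = (√(64 + 25) - 45)*(1/15) = (√89 - 45)*(1/15) = (-45 + √89)*(1/15) = -3 + √89/15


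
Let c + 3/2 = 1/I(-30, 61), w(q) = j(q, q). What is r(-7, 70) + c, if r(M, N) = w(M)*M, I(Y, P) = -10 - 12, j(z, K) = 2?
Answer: -171/11 ≈ -15.545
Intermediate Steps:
w(q) = 2
I(Y, P) = -22
r(M, N) = 2*M
c = -17/11 (c = -3/2 + 1/(-22) = -3/2 - 1/22 = -17/11 ≈ -1.5455)
r(-7, 70) + c = 2*(-7) - 17/11 = -14 - 17/11 = -171/11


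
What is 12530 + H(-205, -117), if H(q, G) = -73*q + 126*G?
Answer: 12753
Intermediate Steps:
12530 + H(-205, -117) = 12530 + (-73*(-205) + 126*(-117)) = 12530 + (14965 - 14742) = 12530 + 223 = 12753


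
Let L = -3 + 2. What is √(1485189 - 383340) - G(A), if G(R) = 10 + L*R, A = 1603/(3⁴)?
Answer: 793/81 + √1101849 ≈ 1059.5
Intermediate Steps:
L = -1
A = 1603/81 ≈ 19.790
G(R) = 10 - R
√(1485189 - 383340) - G(A) = √(1485189 - 383340) - (10 - 1*1603/81) = √1101849 - (10 - 1603/81) = √1101849 - 1*(-793/81) = √1101849 + 793/81 = 793/81 + √1101849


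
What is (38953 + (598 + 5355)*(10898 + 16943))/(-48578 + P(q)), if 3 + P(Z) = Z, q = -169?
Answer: -82888213/24375 ≈ -3400.5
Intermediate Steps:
P(Z) = -3 + Z
(38953 + (598 + 5355)*(10898 + 16943))/(-48578 + P(q)) = (38953 + (598 + 5355)*(10898 + 16943))/(-48578 + (-3 - 169)) = (38953 + 5953*27841)/(-48578 - 172) = (38953 + 165737473)/(-48750) = 165776426*(-1/48750) = -82888213/24375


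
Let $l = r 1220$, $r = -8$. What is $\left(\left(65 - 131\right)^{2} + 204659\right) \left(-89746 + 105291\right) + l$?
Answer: $3249128415$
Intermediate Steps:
$l = -9760$ ($l = \left(-8\right) 1220 = -9760$)
$\left(\left(65 - 131\right)^{2} + 204659\right) \left(-89746 + 105291\right) + l = \left(\left(65 - 131\right)^{2} + 204659\right) \left(-89746 + 105291\right) - 9760 = \left(\left(-66\right)^{2} + 204659\right) 15545 - 9760 = \left(4356 + 204659\right) 15545 - 9760 = 209015 \cdot 15545 - 9760 = 3249138175 - 9760 = 3249128415$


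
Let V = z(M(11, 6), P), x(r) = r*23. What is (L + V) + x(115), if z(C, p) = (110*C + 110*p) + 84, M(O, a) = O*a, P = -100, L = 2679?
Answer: 1668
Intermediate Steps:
x(r) = 23*r
z(C, p) = 84 + 110*C + 110*p
V = -3656 (V = 84 + 110*(11*6) + 110*(-100) = 84 + 110*66 - 11000 = 84 + 7260 - 11000 = -3656)
(L + V) + x(115) = (2679 - 3656) + 23*115 = -977 + 2645 = 1668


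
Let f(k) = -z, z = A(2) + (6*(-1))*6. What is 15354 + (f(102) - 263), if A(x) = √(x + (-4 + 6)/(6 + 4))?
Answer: 15127 - √55/5 ≈ 15126.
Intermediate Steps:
A(x) = √(⅕ + x) (A(x) = √(x + 2/10) = √(x + 2*(⅒)) = √(x + ⅕) = √(⅕ + x))
z = -36 + √55/5 (z = √(5 + 25*2)/5 + (6*(-1))*6 = √(5 + 50)/5 - 6*6 = √55/5 - 36 = -36 + √55/5 ≈ -34.517)
f(k) = 36 - √55/5 (f(k) = -(-36 + √55/5) = 36 - √55/5)
15354 + (f(102) - 263) = 15354 + ((36 - √55/5) - 263) = 15354 + (-227 - √55/5) = 15127 - √55/5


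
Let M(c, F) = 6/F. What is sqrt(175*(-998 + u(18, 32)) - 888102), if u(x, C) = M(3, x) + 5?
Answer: 4*I*sqrt(597273)/3 ≈ 1030.4*I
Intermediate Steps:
u(x, C) = 5 + 6/x (u(x, C) = 6/x + 5 = 5 + 6/x)
sqrt(175*(-998 + u(18, 32)) - 888102) = sqrt(175*(-998 + (5 + 6/18)) - 888102) = sqrt(175*(-998 + (5 + 6*(1/18))) - 888102) = sqrt(175*(-998 + (5 + 1/3)) - 888102) = sqrt(175*(-998 + 16/3) - 888102) = sqrt(175*(-2978/3) - 888102) = sqrt(-521150/3 - 888102) = sqrt(-3185456/3) = 4*I*sqrt(597273)/3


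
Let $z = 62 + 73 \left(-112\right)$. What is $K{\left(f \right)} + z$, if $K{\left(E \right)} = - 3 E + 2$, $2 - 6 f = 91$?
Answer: $- \frac{16135}{2} \approx -8067.5$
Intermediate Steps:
$f = - \frac{89}{6}$ ($f = \frac{1}{3} - \frac{91}{6} = - \frac{89}{6} \approx -14.833$)
$K{\left(E \right)} = 2 - 3 E$
$z = -8114$ ($z = 62 - 8176 = -8114$)
$K{\left(f \right)} + z = \left(2 - - \frac{89}{2}\right) - 8114 = \left(2 + \frac{89}{2}\right) - 8114 = \frac{93}{2} - 8114 = - \frac{16135}{2}$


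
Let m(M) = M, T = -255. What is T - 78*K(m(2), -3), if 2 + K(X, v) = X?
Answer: -255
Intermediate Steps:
K(X, v) = -2 + X
T - 78*K(m(2), -3) = -255 - 78*(-2 + 2) = -255 - 78*0 = -255 + 0 = -255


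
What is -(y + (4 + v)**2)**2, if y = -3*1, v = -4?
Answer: -9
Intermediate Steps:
y = -3
-(y + (4 + v)**2)**2 = -(-3 + (4 - 4)**2)**2 = -(-3 + 0**2)**2 = -(-3 + 0)**2 = -1*(-3)**2 = -1*9 = -9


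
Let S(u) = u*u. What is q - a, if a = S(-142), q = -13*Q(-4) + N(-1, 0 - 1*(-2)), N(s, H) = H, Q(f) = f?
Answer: -20110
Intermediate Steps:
S(u) = u²
q = 54 (q = -13*(-4) + (0 - 1*(-2)) = 52 + (0 + 2) = 52 + 2 = 54)
a = 20164 (a = (-142)² = 20164)
q - a = 54 - 1*20164 = 54 - 20164 = -20110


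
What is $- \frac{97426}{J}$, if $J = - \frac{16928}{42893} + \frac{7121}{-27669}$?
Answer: $\frac{115625801982642}{773821885} \approx 1.4942 \cdot 10^{5}$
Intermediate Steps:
$J = - \frac{773821885}{1186806417}$ ($J = \left(-16928\right) \frac{1}{42893} + 7121 \left(- \frac{1}{27669}\right) = - \frac{16928}{42893} - \frac{7121}{27669} = - \frac{773821885}{1186806417} \approx -0.65202$)
$- \frac{97426}{J} = - \frac{97426}{- \frac{773821885}{1186806417}} = \left(-97426\right) \left(- \frac{1186806417}{773821885}\right) = \frac{115625801982642}{773821885}$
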